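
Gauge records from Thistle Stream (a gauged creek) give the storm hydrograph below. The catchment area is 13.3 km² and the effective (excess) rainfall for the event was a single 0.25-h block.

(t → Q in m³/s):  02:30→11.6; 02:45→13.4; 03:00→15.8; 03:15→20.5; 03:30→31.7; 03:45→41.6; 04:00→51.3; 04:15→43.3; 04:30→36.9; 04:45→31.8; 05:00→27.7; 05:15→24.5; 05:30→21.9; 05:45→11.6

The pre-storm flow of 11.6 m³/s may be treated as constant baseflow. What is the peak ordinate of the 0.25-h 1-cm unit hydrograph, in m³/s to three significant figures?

Direct runoff: 0.0, 1.8, 4.2, 8.9, 20.1, 30.0, 39.7, 31.7, 25.3, 20.2, 16.1, 12.9, 10.3, 0.0 m³/s; ΣQ_DR = 221.2 m³/s, peak = 39.7 m³/s.
Runoff depth d = ΣQ_DR·Δt / A = 221.2 × 900 / (13.3 km²) = 14.97 mm.
The 1-cm UH is the DRH scaled by (10 mm)/d, so U_p = 39.7 × 10/14.97 = 26.5 m³/s.

U_p ≈ 26.5 m³/s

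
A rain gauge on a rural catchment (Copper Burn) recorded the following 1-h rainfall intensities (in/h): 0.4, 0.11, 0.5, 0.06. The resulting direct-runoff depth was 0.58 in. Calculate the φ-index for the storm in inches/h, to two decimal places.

Only the 2 blocks with intensity above φ contribute runoff: 0.4, 0.5 in/h.
Σ(I−φ)·Δt = d  ⇒  (0.4+0.5 − 2φ)·1 = 0.58
φ = (0.9000 − 0.58/1) / 2 = 0.16 in/h.

φ ≈ 0.16 in/h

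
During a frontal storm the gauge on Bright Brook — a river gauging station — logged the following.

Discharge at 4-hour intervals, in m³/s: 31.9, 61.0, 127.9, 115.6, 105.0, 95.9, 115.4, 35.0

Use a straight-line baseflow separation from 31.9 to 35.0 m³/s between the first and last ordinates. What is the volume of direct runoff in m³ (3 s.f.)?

V ≈ 6.05 × 10^6 m³

Direct-runoff ordinates (Q − Q_b): 0.00, 28.66, 95.11, 82.37, 71.33, 61.79, 80.84, 0.00 m³/s.
ΣQ_DR = 420.1 m³/s.
With Δt = 4 h = 14400 s, V = ΣQ_DR · Δt = 420.1 × 14400 = 6.05 × 10^6 m³.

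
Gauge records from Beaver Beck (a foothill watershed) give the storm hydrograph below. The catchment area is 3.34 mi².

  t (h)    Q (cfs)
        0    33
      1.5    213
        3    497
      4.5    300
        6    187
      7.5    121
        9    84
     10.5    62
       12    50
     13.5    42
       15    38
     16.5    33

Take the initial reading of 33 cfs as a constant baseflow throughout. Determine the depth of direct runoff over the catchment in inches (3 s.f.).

Direct runoff: 0.0, 180.0, 464.0, 267.0, 154.0, 88.0, 51.0, 29.0, 17.0, 9.0, 5.0, 0.0 cfs; ΣQ_DR = 1264 cfs.
V = ΣQ_DR · Δt = 1264 × 5400 s = 6.826 × 10^6 ft³.
Over A = 3.34 mi², depth = V / A = 0.880 in.

d ≈ 0.880 in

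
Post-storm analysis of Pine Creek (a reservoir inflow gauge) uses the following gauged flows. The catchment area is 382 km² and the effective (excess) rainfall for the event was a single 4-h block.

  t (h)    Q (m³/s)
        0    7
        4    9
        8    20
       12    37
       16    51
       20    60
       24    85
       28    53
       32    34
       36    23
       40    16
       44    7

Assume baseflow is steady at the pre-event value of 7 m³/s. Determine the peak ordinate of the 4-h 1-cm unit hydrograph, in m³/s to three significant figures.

Direct runoff: 0.0, 2.0, 13.0, 30.0, 44.0, 53.0, 78.0, 46.0, 27.0, 16.0, 9.0, 0.0 m³/s; ΣQ_DR = 318.0 m³/s, peak = 78.0 m³/s.
Runoff depth d = ΣQ_DR·Δt / A = 318.0 × 14400 / (382 km²) = 11.99 mm.
The 1-cm UH is the DRH scaled by (10 mm)/d, so U_p = 78.0 × 10/11.99 = 65.1 m³/s.

U_p ≈ 65.1 m³/s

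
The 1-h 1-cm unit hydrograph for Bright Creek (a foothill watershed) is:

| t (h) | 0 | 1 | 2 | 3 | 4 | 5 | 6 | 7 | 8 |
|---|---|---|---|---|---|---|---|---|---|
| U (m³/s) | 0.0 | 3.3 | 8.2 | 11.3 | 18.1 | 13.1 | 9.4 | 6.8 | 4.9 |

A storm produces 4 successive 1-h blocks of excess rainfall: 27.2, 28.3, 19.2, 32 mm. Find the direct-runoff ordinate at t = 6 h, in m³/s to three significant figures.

By discrete convolution, Q_j = Σ (P_i / 10 mm) · U_{j−i}.
At t = 6 h (j=6): Q = (27.2/10)·9.4 + (28.3/10)·13.1 + (19.2/10)·18.1 + (32/10)·11.3 = 134 m³/s.

Q ≈ 134 m³/s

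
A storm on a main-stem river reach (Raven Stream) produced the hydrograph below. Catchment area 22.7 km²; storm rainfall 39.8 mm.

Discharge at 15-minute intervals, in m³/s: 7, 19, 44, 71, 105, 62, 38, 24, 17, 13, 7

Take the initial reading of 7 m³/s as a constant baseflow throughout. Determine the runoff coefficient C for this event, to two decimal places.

ΣQ_DR = 330.0 m³/s; V = ΣQ_DR·Δt = 2.970 × 10^5 m³.
Runoff depth d = V / A = 13.08 mm.
C = d / P = 13.08 / 39.8 = 0.33.

C ≈ 0.33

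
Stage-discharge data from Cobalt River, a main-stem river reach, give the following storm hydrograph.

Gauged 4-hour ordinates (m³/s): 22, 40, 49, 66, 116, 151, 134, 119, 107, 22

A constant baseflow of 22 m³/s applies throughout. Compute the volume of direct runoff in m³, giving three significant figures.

V ≈ 8.73 × 10^6 m³

Direct-runoff ordinates (Q − Q_b): 0.0, 18.0, 27.0, 44.0, 94.0, 129.0, 112.0, 97.0, 85.0, 0.0 m³/s.
ΣQ_DR = 606.0 m³/s.
With Δt = 4 h = 14400 s, V = ΣQ_DR · Δt = 606.0 × 14400 = 8.73 × 10^6 m³.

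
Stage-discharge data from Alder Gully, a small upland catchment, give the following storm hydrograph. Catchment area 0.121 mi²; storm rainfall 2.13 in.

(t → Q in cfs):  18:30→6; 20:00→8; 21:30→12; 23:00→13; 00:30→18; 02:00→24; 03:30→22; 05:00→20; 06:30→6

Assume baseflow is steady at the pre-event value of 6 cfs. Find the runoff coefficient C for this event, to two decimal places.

ΣQ_DR = 75.00 cfs; V = ΣQ_DR·Δt = 4.050 × 10^5 ft³.
Runoff depth d = V / A = 1.441 in.
C = d / P = 1.441 / 2.13 = 0.68.

C ≈ 0.68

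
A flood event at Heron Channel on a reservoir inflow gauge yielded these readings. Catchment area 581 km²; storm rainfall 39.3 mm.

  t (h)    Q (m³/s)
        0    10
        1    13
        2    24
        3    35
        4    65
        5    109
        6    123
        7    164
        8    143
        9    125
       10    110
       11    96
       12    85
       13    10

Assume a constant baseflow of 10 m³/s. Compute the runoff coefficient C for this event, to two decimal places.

ΣQ_DR = 972.0 m³/s; V = ΣQ_DR·Δt = 3.499 × 10^6 m³.
Runoff depth d = V / A = 6.023 mm.
C = d / P = 6.023 / 39.3 = 0.15.

C ≈ 0.15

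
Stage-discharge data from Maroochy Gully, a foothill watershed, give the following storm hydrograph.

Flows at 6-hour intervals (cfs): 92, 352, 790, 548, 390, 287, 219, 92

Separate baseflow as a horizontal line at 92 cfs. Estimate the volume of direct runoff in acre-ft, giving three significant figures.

Direct-runoff ordinates (Q − Q_b): 0.0, 260.0, 698.0, 456.0, 298.0, 195.0, 127.0, 0.0 cfs.
ΣQ_DR = 2034 cfs.
With Δt = 6 h = 21600 s, V = ΣQ_DR · Δt = 2034 × 21600 = 4.39 × 10^7 ft³ = 1010 acre-ft.

V ≈ 1010 acre-ft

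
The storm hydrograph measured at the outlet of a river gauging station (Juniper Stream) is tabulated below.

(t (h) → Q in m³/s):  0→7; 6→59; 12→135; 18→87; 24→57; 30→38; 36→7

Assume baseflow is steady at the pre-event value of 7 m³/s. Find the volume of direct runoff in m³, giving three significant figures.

V ≈ 7.37 × 10^6 m³

Direct-runoff ordinates (Q − Q_b): 0.0, 52.0, 128.0, 80.0, 50.0, 31.0, 0.0 m³/s.
ΣQ_DR = 341.0 m³/s.
With Δt = 6 h = 21600 s, V = ΣQ_DR · Δt = 341.0 × 21600 = 7.37 × 10^6 m³.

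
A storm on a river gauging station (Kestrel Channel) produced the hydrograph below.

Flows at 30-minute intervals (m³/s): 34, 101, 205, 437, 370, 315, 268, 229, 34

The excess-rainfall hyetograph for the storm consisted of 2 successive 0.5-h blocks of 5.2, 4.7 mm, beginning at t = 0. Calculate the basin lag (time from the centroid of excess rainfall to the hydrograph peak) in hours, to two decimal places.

Centroid of excess rainfall: t_c = Σ P_i·t̄_i / ΣP_i = 0.4874 h (block centres at 0.25, 0.75 h).
Hydrograph peak occurs at t = 1.5 h, so basin lag t_L = 1.5 − 0.4874 = 1.01 h.

t_L ≈ 1.01 h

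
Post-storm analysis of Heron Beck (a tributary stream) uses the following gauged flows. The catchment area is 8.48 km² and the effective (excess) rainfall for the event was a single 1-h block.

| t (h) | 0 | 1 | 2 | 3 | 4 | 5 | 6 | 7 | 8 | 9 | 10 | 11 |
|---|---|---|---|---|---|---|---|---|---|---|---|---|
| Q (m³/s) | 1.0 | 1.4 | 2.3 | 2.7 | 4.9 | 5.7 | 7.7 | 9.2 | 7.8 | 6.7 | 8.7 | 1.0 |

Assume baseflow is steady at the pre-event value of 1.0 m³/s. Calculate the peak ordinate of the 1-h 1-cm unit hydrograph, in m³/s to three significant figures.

Direct runoff: 0.0, 0.4, 1.3, 1.7, 3.9, 4.7, 6.7, 8.2, 6.8, 5.7, 7.7, 0.0 m³/s; ΣQ_DR = 47.10 m³/s, peak = 8.2 m³/s.
Runoff depth d = ΣQ_DR·Δt / A = 47.10 × 3600 / (8.48 km²) = 20.00 mm.
The 1-cm UH is the DRH scaled by (10 mm)/d, so U_p = 8.2 × 10/20.00 = 4.10 m³/s.

U_p ≈ 4.10 m³/s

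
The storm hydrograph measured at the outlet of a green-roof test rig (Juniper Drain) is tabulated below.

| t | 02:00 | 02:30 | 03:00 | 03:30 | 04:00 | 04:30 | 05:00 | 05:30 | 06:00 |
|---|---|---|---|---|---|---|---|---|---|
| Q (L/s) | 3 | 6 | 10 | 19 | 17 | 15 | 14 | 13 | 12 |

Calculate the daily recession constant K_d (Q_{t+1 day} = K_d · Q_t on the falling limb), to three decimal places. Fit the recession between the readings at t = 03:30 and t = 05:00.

K_d ≈ 0.008

Between t = 03:30 and t = 05:00 the flow falls from 19 to 14 L/s over 3×0.5 h = 1.5 h.
Per-interval ratio K = (14/19)^(1/3) = 0.9032; K_d = K^(24/0.5) = 0.008.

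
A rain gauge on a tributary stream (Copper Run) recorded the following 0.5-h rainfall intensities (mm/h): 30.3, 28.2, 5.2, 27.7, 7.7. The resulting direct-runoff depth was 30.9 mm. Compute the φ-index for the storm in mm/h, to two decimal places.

φ ≈ 8.13 mm/h

Only the 3 blocks with intensity above φ contribute runoff: 30.3, 28.2, 27.7 mm/h.
Σ(I−φ)·Δt = d  ⇒  (30.3+28.2+27.7 − 3φ)·0.5 = 30.9
φ = (86.20 − 30.9/0.5) / 3 = 8.13 mm/h.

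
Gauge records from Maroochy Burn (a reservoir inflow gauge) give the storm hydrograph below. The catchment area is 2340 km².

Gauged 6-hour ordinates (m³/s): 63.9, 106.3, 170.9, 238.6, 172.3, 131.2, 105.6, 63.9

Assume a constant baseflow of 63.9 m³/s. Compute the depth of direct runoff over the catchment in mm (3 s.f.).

d ≈ 5.00 mm

Direct runoff: 0.0, 42.4, 107.0, 174.7, 108.4, 67.3, 41.7, 0.0 m³/s; ΣQ_DR = 541.5 m³/s.
V = ΣQ_DR · Δt = 541.5 × 21600 s = 1.170 × 10^7 m³.
Over A = 2340 km², depth = V / A = 5.00 mm.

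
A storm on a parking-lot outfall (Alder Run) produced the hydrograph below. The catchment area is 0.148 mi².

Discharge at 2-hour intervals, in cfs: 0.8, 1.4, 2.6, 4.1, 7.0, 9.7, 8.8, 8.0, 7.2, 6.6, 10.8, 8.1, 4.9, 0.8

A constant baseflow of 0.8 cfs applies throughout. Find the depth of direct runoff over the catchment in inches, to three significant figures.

Direct runoff: 0.0, 0.6, 1.8, 3.3, 6.2, 8.9, 8.0, 7.2, 6.4, 5.8, 10.0, 7.3, 4.1, 0.0 cfs; ΣQ_DR = 69.60 cfs.
V = ΣQ_DR · Δt = 69.60 × 7200 s = 5.011 × 10^5 ft³.
Over A = 0.148 mi², depth = V / A = 1.46 in.

d ≈ 1.46 in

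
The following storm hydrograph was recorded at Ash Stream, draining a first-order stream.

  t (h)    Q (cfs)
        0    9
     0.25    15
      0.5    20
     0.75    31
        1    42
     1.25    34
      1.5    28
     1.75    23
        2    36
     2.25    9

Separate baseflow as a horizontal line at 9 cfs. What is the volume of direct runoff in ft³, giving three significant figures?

V ≈ 1.41 × 10^5 ft³

Direct-runoff ordinates (Q − Q_b): 0.0, 6.0, 11.0, 22.0, 33.0, 25.0, 19.0, 14.0, 27.0, 0.0 cfs.
ΣQ_DR = 157.0 cfs.
With Δt = 0.25 h = 900 s, V = ΣQ_DR · Δt = 157.0 × 900 = 1.41 × 10^5 ft³.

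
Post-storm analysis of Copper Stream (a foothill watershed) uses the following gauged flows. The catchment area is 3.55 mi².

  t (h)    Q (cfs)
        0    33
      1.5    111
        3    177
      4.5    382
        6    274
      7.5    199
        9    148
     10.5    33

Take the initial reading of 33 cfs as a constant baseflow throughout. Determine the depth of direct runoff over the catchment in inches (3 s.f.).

Direct runoff: 0.0, 78.0, 144.0, 349.0, 241.0, 166.0, 115.0, 0.0 cfs; ΣQ_DR = 1093 cfs.
V = ΣQ_DR · Δt = 1093 × 5400 s = 5.902 × 10^6 ft³.
Over A = 3.55 mi², depth = V / A = 0.716 in.

d ≈ 0.716 in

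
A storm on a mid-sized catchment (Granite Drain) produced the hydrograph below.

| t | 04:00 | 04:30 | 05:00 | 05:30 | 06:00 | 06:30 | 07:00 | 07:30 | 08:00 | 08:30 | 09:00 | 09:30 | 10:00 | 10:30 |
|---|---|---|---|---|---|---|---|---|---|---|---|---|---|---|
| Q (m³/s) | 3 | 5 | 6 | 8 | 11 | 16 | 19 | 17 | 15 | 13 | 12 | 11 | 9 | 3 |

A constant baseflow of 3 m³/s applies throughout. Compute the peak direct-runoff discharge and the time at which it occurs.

Q_p = 16.0 m³/s at t = 07:00

Subtracting baseflow gives direct-runoff ordinates: 0.0, 2.0, 3.0, 5.0, 8.0, 13.0, 16.0, 14.0, 12.0, 10.0, 9.0, 8.0, 6.0, 0.0 m³/s.
The maximum is 16.0 m³/s, occurring at the reading for t = 07:00.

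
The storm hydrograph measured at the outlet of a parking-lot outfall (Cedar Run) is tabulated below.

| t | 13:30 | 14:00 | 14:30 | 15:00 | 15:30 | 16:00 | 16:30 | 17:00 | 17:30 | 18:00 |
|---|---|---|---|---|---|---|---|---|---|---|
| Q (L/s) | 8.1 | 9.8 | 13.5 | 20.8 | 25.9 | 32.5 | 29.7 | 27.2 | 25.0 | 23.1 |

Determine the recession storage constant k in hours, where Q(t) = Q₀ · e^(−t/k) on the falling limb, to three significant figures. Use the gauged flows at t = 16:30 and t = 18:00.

k ≈ 5.97 h

On the falling limb, Q drops from 29.7 to 23.1 L/s between t = 16:30 and t = 18:00 (Δt = 1.5 h).
k = −Δt / ln(Q₂/Q₁) = −1.5 / ln(23.1/29.7) = 5.97 h.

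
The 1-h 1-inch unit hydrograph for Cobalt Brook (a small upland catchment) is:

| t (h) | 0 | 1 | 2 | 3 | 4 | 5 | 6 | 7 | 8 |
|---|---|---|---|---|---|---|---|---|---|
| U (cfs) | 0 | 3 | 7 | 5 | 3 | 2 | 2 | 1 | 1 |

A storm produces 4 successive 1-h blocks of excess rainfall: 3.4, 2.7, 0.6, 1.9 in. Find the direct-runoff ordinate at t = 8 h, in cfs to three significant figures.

By discrete convolution, Q_j = Σ (P_i / 1 in) · U_{j−i}.
At t = 8 h (j=8): Q = (3.4/1)·1 + (2.7/1)·1 + (0.6/1)·2 + (1.9/1)·2 = 11.1 cfs.

Q ≈ 11.1 cfs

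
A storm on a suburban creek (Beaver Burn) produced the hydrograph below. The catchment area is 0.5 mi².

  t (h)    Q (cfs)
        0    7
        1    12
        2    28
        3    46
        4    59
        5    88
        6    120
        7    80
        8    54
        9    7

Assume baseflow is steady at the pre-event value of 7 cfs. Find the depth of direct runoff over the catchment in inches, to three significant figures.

d ≈ 1.34 in

Direct runoff: 0.0, 5.0, 21.0, 39.0, 52.0, 81.0, 113.0, 73.0, 47.0, 0.0 cfs; ΣQ_DR = 431.0 cfs.
V = ΣQ_DR · Δt = 431.0 × 3600 s = 1.552 × 10^6 ft³.
Over A = 0.5 mi², depth = V / A = 1.34 in.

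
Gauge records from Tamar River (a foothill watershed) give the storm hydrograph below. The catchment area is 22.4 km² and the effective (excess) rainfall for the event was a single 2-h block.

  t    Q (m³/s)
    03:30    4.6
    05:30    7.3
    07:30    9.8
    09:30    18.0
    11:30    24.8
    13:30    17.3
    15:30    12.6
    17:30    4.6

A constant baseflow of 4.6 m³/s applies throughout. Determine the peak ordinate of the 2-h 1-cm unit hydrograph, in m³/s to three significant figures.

U_p ≈ 10.1 m³/s

Direct runoff: 0.0, 2.7, 5.2, 13.4, 20.2, 12.7, 8.0, 0.0 m³/s; ΣQ_DR = 62.20 m³/s, peak = 20.2 m³/s.
Runoff depth d = ΣQ_DR·Δt / A = 62.20 × 7200 / (22.4 km²) = 19.99 mm.
The 1-cm UH is the DRH scaled by (10 mm)/d, so U_p = 20.2 × 10/19.99 = 10.1 m³/s.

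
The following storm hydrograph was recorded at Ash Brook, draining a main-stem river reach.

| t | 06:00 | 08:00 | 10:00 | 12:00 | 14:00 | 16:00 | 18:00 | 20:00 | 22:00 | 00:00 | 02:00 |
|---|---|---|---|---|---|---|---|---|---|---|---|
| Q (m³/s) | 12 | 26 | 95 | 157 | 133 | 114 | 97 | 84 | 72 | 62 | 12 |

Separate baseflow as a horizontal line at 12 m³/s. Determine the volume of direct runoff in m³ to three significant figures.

Direct-runoff ordinates (Q − Q_b): 0.0, 14.0, 83.0, 145.0, 121.0, 102.0, 85.0, 72.0, 60.0, 50.0, 0.0 m³/s.
ΣQ_DR = 732.0 m³/s.
With Δt = 2 h = 7200 s, V = ΣQ_DR · Δt = 732.0 × 7200 = 5.27 × 10^6 m³.

V ≈ 5.27 × 10^6 m³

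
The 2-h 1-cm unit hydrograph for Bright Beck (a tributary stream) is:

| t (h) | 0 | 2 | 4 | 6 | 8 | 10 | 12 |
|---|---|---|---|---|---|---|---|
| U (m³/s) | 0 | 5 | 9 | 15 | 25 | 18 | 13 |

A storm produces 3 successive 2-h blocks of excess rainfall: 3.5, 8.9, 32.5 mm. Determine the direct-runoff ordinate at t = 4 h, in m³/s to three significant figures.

By discrete convolution, Q_j = Σ (P_i / 10 mm) · U_{j−i}.
At t = 4 h (j=2): Q = (3.5/10)·9 + (8.9/10)·5 + (32.5/10)·0 = 7.60 m³/s.

Q ≈ 7.60 m³/s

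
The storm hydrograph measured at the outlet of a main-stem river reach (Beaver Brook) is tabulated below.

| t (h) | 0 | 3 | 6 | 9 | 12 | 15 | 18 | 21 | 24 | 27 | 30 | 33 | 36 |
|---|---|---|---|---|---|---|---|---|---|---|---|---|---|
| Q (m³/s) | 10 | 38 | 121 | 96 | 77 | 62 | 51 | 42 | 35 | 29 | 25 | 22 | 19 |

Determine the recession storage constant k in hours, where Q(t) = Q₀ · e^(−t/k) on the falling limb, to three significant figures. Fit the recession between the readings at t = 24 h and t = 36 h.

On the falling limb, Q drops from 35 to 19 m³/s between t = 24 h and t = 36 h (Δt = 12 h).
k = −Δt / ln(Q₂/Q₁) = −12 / ln(19/35) = 19.6 h.

k ≈ 19.6 h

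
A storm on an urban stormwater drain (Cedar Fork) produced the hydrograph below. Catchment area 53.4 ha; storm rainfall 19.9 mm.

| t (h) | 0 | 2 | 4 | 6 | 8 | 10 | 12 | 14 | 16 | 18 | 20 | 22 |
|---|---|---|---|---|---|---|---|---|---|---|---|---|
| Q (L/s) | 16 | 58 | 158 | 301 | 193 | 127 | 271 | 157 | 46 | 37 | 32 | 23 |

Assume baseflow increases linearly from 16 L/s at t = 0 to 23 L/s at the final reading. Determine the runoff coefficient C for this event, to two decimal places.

ΣQ_DR = 1185 L/s; V = ΣQ_DR·Δt = 8.532 × 10^6 L.
Runoff depth d = V / A = 15.98 mm.
C = d / P = 15.98 / 19.9 = 0.80.

C ≈ 0.80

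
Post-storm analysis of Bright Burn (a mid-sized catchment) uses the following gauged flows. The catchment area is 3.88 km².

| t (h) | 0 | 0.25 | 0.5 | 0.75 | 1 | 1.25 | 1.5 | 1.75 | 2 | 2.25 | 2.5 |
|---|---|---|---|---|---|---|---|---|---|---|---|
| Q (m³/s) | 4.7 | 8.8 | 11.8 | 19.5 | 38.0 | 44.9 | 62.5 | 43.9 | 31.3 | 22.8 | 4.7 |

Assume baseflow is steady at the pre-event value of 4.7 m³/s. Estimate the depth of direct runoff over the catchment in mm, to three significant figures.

Direct runoff: 0.0, 4.1, 7.1, 14.8, 33.3, 40.2, 57.8, 39.2, 26.6, 18.1, 0.0 m³/s; ΣQ_DR = 241.2 m³/s.
V = ΣQ_DR · Δt = 241.2 × 900 s = 2.171 × 10^5 m³.
Over A = 3.88 km², depth = V / A = 55.9 mm.

d ≈ 55.9 mm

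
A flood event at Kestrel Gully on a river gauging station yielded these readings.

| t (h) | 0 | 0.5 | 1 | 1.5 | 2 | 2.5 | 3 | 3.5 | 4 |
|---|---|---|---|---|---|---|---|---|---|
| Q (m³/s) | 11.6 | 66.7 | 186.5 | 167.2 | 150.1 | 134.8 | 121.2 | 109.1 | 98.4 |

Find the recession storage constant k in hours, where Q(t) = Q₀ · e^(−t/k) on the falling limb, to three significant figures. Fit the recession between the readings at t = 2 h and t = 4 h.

On the falling limb, Q drops from 150.1 to 98.4 m³/s between t = 2 h and t = 4 h (Δt = 2 h).
k = −Δt / ln(Q₂/Q₁) = −2 / ln(98.4/150.1) = 4.74 h.

k ≈ 4.74 h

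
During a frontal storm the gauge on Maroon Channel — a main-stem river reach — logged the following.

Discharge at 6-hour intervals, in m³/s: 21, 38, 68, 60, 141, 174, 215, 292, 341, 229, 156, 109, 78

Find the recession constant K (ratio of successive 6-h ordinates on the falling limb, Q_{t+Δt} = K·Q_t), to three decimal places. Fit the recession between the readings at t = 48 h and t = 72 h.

K ≈ 0.692

Using the recession-limb readings at t = 48 h and t = 72 h: Q falls from 341 to 78 m³/s over 4 intervals.
K = (Q₂/Q₁)^(1/4) = (78/341)^(1/4) = 0.692.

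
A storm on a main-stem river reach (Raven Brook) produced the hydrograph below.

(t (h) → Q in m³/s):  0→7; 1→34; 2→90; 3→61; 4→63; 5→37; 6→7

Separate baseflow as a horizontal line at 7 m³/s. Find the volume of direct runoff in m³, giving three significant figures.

V ≈ 9.00 × 10^5 m³

Direct-runoff ordinates (Q − Q_b): 0.0, 27.0, 83.0, 54.0, 56.0, 30.0, 0.0 m³/s.
ΣQ_DR = 250.0 m³/s.
With Δt = 1 h = 3600 s, V = ΣQ_DR · Δt = 250.0 × 3600 = 9.00 × 10^5 m³.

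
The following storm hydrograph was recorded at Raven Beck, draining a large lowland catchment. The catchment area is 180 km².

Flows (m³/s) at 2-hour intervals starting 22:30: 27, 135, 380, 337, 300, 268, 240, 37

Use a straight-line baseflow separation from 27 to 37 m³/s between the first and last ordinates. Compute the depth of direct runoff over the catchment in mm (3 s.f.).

Direct runoff: 0.00, 106.57, 350.14, 305.71, 267.29, 233.86, 204.43, 0.00 m³/s; ΣQ_DR = 1468 m³/s.
V = ΣQ_DR · Δt = 1468 × 7200 s = 1.057 × 10^7 m³.
Over A = 180 km², depth = V / A = 58.7 mm.

d ≈ 58.7 mm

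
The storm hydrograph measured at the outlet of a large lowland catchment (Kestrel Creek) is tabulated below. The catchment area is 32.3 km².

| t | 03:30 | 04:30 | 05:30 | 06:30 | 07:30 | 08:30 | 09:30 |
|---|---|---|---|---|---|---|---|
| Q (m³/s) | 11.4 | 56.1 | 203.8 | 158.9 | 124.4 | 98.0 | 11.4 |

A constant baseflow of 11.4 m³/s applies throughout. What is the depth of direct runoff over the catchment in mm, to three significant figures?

Direct runoff: 0.0, 44.7, 192.4, 147.5, 113.0, 86.6, 0.0 m³/s; ΣQ_DR = 584.2 m³/s.
V = ΣQ_DR · Δt = 584.2 × 3600 s = 2.103 × 10^6 m³.
Over A = 32.3 km², depth = V / A = 65.1 mm.

d ≈ 65.1 mm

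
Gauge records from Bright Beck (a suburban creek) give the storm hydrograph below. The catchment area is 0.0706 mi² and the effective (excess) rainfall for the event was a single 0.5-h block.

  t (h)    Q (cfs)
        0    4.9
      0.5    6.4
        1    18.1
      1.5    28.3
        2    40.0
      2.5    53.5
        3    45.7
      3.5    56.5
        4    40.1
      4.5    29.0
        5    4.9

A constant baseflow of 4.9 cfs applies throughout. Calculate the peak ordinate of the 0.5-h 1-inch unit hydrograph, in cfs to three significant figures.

Direct runoff: 0.0, 1.5, 13.2, 23.4, 35.1, 48.6, 40.8, 51.6, 35.2, 24.1, 0.0 cfs; ΣQ_DR = 273.5 cfs, peak = 51.6 cfs.
Runoff depth d = ΣQ_DR·Δt / A = 273.5 × 1800 / (0.0706 mi²) = 3.001 in.
The 1-inch UH is the DRH scaled by (1 in)/d, so U_p = 51.6 × 1/3.001 = 17.2 cfs.

U_p ≈ 17.2 cfs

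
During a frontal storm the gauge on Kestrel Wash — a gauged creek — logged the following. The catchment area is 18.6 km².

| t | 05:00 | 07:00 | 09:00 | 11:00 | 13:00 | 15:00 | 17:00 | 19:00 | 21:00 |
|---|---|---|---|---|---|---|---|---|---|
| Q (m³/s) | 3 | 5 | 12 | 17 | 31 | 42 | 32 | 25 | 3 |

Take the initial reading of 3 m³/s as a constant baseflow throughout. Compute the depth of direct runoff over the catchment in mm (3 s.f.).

Direct runoff: 0.0, 2.0, 9.0, 14.0, 28.0, 39.0, 29.0, 22.0, 0.0 m³/s; ΣQ_DR = 143.0 m³/s.
V = ΣQ_DR · Δt = 143.0 × 7200 s = 1.030 × 10^6 m³.
Over A = 18.6 km², depth = V / A = 55.4 mm.

d ≈ 55.4 mm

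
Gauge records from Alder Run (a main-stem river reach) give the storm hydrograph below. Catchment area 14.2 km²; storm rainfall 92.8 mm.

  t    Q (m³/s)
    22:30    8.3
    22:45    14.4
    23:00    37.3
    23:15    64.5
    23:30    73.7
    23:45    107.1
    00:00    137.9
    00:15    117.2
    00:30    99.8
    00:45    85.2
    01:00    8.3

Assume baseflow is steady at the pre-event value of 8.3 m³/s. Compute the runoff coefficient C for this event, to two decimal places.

C ≈ 0.45

ΣQ_DR = 662.4 m³/s; V = ΣQ_DR·Δt = 5.962 × 10^5 m³.
Runoff depth d = V / A = 41.98 mm.
C = d / P = 41.98 / 92.8 = 0.45.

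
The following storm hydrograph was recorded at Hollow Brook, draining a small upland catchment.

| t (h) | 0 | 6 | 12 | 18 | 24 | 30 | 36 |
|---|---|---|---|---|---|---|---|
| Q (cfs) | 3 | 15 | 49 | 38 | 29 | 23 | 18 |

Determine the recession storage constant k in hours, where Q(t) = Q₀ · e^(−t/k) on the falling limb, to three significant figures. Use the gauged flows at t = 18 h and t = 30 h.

On the falling limb, Q drops from 38 to 23 cfs between t = 18 h and t = 30 h (Δt = 12 h).
k = −Δt / ln(Q₂/Q₁) = −12 / ln(23/38) = 23.9 h.

k ≈ 23.9 h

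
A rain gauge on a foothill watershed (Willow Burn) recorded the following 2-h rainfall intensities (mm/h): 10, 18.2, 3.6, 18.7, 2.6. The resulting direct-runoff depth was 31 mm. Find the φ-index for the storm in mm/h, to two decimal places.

φ ≈ 10.70 mm/h

Only the 2 blocks with intensity above φ contribute runoff: 18.2, 18.7 mm/h.
Σ(I−φ)·Δt = d  ⇒  (18.2+18.7 − 2φ)·2 = 31
φ = (36.90 − 31/2) / 2 = 10.70 mm/h.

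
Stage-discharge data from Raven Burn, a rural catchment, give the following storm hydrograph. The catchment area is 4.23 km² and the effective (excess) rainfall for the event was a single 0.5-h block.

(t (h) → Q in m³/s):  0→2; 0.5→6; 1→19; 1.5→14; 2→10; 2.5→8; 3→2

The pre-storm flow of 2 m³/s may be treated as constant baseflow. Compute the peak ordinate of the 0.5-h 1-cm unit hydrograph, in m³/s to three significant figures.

U_p ≈ 8.50 m³/s

Direct runoff: 0.0, 4.0, 17.0, 12.0, 8.0, 6.0, 0.0 m³/s; ΣQ_DR = 47.00 m³/s, peak = 17.0 m³/s.
Runoff depth d = ΣQ_DR·Δt / A = 47.00 × 1800 / (4.23 km²) = 20.00 mm.
The 1-cm UH is the DRH scaled by (10 mm)/d, so U_p = 17.0 × 10/20.00 = 8.50 m³/s.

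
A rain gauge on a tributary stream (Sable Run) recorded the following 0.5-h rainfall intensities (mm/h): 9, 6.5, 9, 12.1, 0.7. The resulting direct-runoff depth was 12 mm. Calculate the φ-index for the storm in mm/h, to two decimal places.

φ ≈ 3.15 mm/h

Only the 4 blocks with intensity above φ contribute runoff: 9, 6.5, 9, 12.1 mm/h.
Σ(I−φ)·Δt = d  ⇒  (9+6.5+9+12.1 − 4φ)·0.5 = 12
φ = (36.60 − 12/0.5) / 4 = 3.15 mm/h.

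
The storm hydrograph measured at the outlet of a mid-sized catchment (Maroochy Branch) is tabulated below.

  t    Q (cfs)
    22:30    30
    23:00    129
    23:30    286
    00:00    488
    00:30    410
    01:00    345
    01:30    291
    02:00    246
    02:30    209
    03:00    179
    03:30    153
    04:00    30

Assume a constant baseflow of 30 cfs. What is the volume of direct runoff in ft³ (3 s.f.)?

Direct-runoff ordinates (Q − Q_b): 0.0, 99.0, 256.0, 458.0, 380.0, 315.0, 261.0, 216.0, 179.0, 149.0, 123.0, 0.0 cfs.
ΣQ_DR = 2436 cfs.
With Δt = 0.5 h = 1800 s, V = ΣQ_DR · Δt = 2436 × 1800 = 4.38 × 10^6 ft³.

V ≈ 4.38 × 10^6 ft³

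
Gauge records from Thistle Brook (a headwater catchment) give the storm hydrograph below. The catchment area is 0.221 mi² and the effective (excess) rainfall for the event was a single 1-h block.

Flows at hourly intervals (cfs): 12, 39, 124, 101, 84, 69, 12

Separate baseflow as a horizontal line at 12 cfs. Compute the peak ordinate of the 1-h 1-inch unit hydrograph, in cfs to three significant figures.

Direct runoff: 0.0, 27.0, 112.0, 89.0, 72.0, 57.0, 0.0 cfs; ΣQ_DR = 357.0 cfs, peak = 112.0 cfs.
Runoff depth d = ΣQ_DR·Δt / A = 357.0 × 3600 / (0.221 mi²) = 2.503 in.
The 1-inch UH is the DRH scaled by (1 in)/d, so U_p = 112.0 × 1/2.503 = 44.7 cfs.

U_p ≈ 44.7 cfs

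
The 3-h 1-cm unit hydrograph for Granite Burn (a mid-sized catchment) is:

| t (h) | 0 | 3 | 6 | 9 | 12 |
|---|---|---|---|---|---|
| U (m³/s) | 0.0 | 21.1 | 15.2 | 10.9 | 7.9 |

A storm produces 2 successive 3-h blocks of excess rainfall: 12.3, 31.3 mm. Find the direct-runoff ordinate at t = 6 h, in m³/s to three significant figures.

Q ≈ 84.7 m³/s

By discrete convolution, Q_j = Σ (P_i / 10 mm) · U_{j−i}.
At t = 6 h (j=2): Q = (12.3/10)·15.2 + (31.3/10)·21.1 = 84.7 m³/s.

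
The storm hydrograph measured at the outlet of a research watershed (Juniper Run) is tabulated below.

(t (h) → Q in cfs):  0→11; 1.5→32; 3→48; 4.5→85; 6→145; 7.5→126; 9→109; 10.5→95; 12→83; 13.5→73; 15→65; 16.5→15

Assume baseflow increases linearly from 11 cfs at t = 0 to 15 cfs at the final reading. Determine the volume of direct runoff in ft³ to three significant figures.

V ≈ 3.95 × 10^6 ft³

Direct-runoff ordinates (Q − Q_b): 0.00, 20.64, 36.27, 72.91, 132.55, 113.18, 95.82, 81.45, 69.09, 58.73, 50.36, 0.00 cfs.
ΣQ_DR = 731.0 cfs.
With Δt = 1.5 h = 5400 s, V = ΣQ_DR · Δt = 731.0 × 5400 = 3.95 × 10^6 ft³.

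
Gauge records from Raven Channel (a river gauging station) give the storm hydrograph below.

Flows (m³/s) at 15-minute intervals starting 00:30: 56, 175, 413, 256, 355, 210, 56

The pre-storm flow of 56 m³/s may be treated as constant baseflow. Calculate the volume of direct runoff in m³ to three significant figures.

Direct-runoff ordinates (Q − Q_b): 0.0, 119.0, 357.0, 200.0, 299.0, 154.0, 0.0 m³/s.
ΣQ_DR = 1129 m³/s.
With Δt = 0.25 h = 900 s, V = ΣQ_DR · Δt = 1129 × 900 = 1.02 × 10^6 m³.

V ≈ 1.02 × 10^6 m³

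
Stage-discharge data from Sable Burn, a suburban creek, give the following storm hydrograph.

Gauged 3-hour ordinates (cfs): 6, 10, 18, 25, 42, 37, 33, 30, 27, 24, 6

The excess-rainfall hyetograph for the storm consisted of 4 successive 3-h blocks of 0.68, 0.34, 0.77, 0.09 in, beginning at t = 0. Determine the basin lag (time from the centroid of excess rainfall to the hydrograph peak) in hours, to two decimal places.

Centroid of excess rainfall: t_c = Σ P_i·t̄_i / ΣP_i = 4.9309 h (block centres at 1.5, 4.5, 7.5, 10.5 h).
Hydrograph peak occurs at t = 12 h, so basin lag t_L = 12 − 4.9309 = 7.07 h.

t_L ≈ 7.07 h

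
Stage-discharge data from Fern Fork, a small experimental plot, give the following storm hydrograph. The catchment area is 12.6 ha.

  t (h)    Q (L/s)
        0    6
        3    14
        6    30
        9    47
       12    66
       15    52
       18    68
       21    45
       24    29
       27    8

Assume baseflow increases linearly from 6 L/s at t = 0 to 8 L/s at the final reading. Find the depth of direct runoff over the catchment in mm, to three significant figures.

d ≈ 25.3 mm

Direct runoff: 0.00, 7.78, 23.56, 40.33, 59.11, 44.89, 60.67, 37.44, 21.22, 0.00 L/s; ΣQ_DR = 295.0 L/s.
V = ΣQ_DR · Δt = 295.0 × 10800 s = 3.186 × 10^6 L.
Over A = 12.6 ha, depth = V / A = 25.3 mm.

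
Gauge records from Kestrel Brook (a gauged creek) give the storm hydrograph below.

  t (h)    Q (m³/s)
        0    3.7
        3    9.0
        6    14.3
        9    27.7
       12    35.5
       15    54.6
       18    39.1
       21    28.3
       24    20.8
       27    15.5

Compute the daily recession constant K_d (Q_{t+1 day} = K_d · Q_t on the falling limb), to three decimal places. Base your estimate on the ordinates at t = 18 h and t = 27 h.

K_d ≈ 0.085

Between t = 18 h and t = 27 h the flow falls from 39.1 to 15.5 m³/s over 3×3 h = 9 h.
Per-interval ratio K = (15.5/39.1)^(1/3) = 0.7346; K_d = K^(24/3) = 0.085.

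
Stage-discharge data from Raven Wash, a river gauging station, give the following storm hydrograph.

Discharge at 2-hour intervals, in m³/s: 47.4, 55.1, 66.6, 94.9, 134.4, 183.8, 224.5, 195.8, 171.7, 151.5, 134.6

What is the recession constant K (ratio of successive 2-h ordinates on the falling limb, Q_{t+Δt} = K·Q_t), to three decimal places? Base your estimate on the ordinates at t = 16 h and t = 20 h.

K ≈ 0.885

Using the recession-limb readings at t = 16 h and t = 20 h: Q falls from 171.7 to 134.6 m³/s over 2 intervals.
K = (Q₂/Q₁)^(1/2) = (134.6/171.7)^(1/2) = 0.885.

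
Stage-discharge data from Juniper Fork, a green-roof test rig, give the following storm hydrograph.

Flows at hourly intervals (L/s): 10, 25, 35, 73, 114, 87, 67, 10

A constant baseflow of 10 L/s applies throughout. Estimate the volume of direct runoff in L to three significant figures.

Direct-runoff ordinates (Q − Q_b): 0.0, 15.0, 25.0, 63.0, 104.0, 77.0, 57.0, 0.0 L/s.
ΣQ_DR = 341.0 L/s.
With Δt = 1 h = 3600 s, V = ΣQ_DR · Δt = 341.0 × 3600 = 1.23 × 10^6 L.

V ≈ 1.23 × 10^6 L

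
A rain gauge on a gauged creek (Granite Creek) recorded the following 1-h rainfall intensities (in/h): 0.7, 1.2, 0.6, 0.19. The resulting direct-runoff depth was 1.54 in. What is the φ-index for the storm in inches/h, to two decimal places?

Only the 3 blocks with intensity above φ contribute runoff: 0.7, 1.2, 0.6 in/h.
Σ(I−φ)·Δt = d  ⇒  (0.7+1.2+0.6 − 3φ)·1 = 1.54
φ = (2.500 − 1.54/1) / 3 = 0.32 in/h.

φ ≈ 0.32 in/h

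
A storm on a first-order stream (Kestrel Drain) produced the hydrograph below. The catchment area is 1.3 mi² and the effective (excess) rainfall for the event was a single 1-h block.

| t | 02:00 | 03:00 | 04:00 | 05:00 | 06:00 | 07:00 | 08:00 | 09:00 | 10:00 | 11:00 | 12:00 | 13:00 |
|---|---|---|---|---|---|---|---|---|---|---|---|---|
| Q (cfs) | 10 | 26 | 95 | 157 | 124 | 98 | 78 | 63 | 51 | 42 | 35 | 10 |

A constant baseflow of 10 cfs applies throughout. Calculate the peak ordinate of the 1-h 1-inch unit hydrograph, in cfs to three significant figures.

Direct runoff: 0.0, 16.0, 85.0, 147.0, 114.0, 88.0, 68.0, 53.0, 41.0, 32.0, 25.0, 0.0 cfs; ΣQ_DR = 669.0 cfs, peak = 147.0 cfs.
Runoff depth d = ΣQ_DR·Δt / A = 669.0 × 3600 / (1.3 mi²) = 0.7974 in.
The 1-inch UH is the DRH scaled by (1 in)/d, so U_p = 147.0 × 1/0.7974 = 184 cfs.

U_p ≈ 184 cfs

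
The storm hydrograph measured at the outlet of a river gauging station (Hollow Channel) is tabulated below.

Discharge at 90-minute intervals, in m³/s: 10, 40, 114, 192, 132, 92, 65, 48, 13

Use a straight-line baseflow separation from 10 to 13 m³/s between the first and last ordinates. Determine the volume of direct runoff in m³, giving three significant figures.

Direct-runoff ordinates (Q − Q_b): 0.00, 29.62, 103.25, 180.88, 120.50, 80.12, 52.75, 35.38, 0.00 m³/s.
ΣQ_DR = 602.5 m³/s.
With Δt = 1.5 h = 5400 s, V = ΣQ_DR · Δt = 602.5 × 5400 = 3.25 × 10^6 m³.

V ≈ 3.25 × 10^6 m³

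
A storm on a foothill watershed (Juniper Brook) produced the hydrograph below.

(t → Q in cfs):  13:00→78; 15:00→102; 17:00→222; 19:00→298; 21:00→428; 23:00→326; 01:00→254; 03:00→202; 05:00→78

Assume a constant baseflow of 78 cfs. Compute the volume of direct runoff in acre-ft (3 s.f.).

Direct-runoff ordinates (Q − Q_b): 0.0, 24.0, 144.0, 220.0, 350.0, 248.0, 176.0, 124.0, 0.0 cfs.
ΣQ_DR = 1286 cfs.
With Δt = 2 h = 7200 s, V = ΣQ_DR · Δt = 1286 × 7200 = 9.26 × 10^6 ft³ = 213 acre-ft.

V ≈ 213 acre-ft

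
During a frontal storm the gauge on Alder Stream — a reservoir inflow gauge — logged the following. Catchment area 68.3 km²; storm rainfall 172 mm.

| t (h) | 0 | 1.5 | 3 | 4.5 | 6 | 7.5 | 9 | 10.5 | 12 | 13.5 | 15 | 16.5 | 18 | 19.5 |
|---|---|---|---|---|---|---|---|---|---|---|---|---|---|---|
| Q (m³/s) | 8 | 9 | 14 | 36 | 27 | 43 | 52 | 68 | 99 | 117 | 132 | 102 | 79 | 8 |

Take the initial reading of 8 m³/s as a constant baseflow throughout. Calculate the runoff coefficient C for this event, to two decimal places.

ΣQ_DR = 682.0 m³/s; V = ΣQ_DR·Δt = 3.683 × 10^6 m³.
Runoff depth d = V / A = 53.92 mm.
C = d / P = 53.92 / 172 = 0.31.

C ≈ 0.31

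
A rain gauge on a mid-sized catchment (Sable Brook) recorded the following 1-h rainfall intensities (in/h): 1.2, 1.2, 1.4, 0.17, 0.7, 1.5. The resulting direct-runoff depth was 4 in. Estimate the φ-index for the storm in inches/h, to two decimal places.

Only the 5 blocks with intensity above φ contribute runoff: 1.2, 1.2, 1.4, 0.7, 1.5 in/h.
Σ(I−φ)·Δt = d  ⇒  (1.2+1.2+1.4+0.7+1.5 − 5φ)·1 = 4
φ = (6.000 − 4/1) / 5 = 0.40 in/h.

φ ≈ 0.40 in/h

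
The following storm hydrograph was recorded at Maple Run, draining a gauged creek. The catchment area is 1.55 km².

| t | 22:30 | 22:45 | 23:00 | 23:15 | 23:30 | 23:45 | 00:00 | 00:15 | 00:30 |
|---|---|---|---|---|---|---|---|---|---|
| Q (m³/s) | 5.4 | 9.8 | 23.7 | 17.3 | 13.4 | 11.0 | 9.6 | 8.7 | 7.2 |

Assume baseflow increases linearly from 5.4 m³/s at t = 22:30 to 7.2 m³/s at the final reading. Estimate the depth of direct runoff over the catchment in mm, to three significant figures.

Direct runoff: 0.00, 4.17, 17.85, 11.22, 7.10, 4.47, 2.85, 1.73, 0.00 m³/s; ΣQ_DR = 49.40 m³/s.
V = ΣQ_DR · Δt = 49.40 × 900 s = 44460 m³.
Over A = 1.55 km², depth = V / A = 28.7 mm.

d ≈ 28.7 mm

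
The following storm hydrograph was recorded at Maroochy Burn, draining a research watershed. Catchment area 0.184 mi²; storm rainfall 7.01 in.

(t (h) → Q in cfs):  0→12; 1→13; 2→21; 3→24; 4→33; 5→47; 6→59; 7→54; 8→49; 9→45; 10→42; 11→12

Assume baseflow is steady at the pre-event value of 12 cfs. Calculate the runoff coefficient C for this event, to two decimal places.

C ≈ 0.32

ΣQ_DR = 267.0 cfs; V = ΣQ_DR·Δt = 9.612 × 10^5 ft³.
Runoff depth d = V / A = 2.249 in.
C = d / P = 2.249 / 7.01 = 0.32.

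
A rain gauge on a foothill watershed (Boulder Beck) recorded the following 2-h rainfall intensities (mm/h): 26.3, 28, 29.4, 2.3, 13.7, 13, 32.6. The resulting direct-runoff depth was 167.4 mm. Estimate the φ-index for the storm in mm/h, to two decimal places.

φ ≈ 9.88 mm/h

Only the 6 blocks with intensity above φ contribute runoff: 26.3, 28, 29.4, 13.7, 13, 32.6 mm/h.
Σ(I−φ)·Δt = d  ⇒  (26.3+28+29.4+13.7+13+32.6 − 6φ)·2 = 167.4
φ = (143.0 − 167.4/2) / 6 = 9.88 mm/h.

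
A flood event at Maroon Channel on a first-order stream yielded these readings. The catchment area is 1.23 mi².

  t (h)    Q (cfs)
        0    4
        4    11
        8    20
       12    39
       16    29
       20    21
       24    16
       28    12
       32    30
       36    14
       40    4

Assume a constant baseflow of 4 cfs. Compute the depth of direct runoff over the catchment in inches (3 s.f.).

Direct runoff: 0.0, 7.0, 16.0, 35.0, 25.0, 17.0, 12.0, 8.0, 26.0, 10.0, 0.0 cfs; ΣQ_DR = 156.0 cfs.
V = ΣQ_DR · Δt = 156.0 × 14400 s = 2.246 × 10^6 ft³.
Over A = 1.23 mi², depth = V / A = 0.786 in.

d ≈ 0.786 in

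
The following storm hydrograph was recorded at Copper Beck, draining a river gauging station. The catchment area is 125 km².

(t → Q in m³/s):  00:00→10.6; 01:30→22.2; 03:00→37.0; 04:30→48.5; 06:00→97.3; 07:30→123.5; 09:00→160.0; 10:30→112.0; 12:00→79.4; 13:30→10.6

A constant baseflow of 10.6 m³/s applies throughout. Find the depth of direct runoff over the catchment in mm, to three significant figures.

Direct runoff: 0.0, 11.6, 26.4, 37.9, 86.7, 112.9, 149.4, 101.4, 68.8, 0.0 m³/s; ΣQ_DR = 595.1 m³/s.
V = ΣQ_DR · Δt = 595.1 × 5400 s = 3.214 × 10^6 m³.
Over A = 125 km², depth = V / A = 25.7 mm.

d ≈ 25.7 mm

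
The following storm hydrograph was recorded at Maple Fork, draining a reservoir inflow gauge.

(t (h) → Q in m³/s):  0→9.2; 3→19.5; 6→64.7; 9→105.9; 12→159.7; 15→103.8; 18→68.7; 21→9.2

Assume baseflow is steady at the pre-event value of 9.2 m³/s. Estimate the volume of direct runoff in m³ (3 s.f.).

V ≈ 5.04 × 10^6 m³

Direct-runoff ordinates (Q − Q_b): 0.0, 10.3, 55.5, 96.7, 150.5, 94.6, 59.5, 0.0 m³/s.
ΣQ_DR = 467.1 m³/s.
With Δt = 3 h = 10800 s, V = ΣQ_DR · Δt = 467.1 × 10800 = 5.04 × 10^6 m³.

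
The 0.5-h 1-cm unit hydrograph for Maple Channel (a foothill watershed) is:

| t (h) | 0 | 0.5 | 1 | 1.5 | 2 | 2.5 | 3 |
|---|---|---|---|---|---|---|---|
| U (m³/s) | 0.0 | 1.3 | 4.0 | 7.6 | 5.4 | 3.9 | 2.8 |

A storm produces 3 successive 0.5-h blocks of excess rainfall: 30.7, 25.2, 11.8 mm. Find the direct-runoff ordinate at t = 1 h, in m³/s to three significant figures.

Q ≈ 15.6 m³/s

By discrete convolution, Q_j = Σ (P_i / 10 mm) · U_{j−i}.
At t = 1 h (j=2): Q = (30.7/10)·4.0 + (25.2/10)·1.3 + (11.8/10)·0.0 = 15.6 m³/s.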